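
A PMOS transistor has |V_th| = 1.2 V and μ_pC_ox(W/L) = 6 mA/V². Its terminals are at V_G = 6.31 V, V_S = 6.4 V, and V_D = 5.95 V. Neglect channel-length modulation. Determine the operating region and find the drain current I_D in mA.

V_SG = V_S − V_G = 6.4 − 6.31 = 0.09 V; V_SD = V_S − V_D = 6.4 − 5.95 = 0.45 V.
V_SG = 0.09 V < |V_th| = 1.2 V, so the transistor is in cutoff.

Cutoff; I_D = 0 mA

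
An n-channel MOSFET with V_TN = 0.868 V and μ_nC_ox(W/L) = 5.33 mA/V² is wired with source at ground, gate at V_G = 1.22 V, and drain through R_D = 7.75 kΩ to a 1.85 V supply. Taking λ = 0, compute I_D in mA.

I_D = 0.220 mA

V_GS = V_G = 1.22 V, so V_ov = 1.22 − 0.868 = 0.352 V.
Assume saturation: I_D = ½ k_n V_ov² = 0.5 × 5.33 × 0.352² = 0.33 mA, giving V_DS = V_DD − I_D R_D = 1.85 − 0.33 × 7.75 = -0.709 V.
But -0.709 V < V_ov = 0.352 V, so the device is actually in triode.
In triode I_D = k_n[V_ov V_DS − ½ V_DS²] and I_D = (V_DD − V_DS)/R_D. Equating: 20.7 V_DS² − 15.54 V_DS + 1.85 = 0, giving V_DS = 0.148 V (the root below V_ov).
I_D = (1.85 − 0.148) / 7.75 = 0.22 mA.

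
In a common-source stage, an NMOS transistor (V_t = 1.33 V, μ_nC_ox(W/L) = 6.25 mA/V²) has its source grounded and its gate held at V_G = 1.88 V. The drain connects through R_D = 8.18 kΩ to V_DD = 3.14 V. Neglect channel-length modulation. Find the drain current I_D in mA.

I_D = 0.369 mA

V_GS = V_G = 1.88 V, so V_ov = 1.88 − 1.33 = 0.55 V.
Assume saturation: I_D = ½ k_n V_ov² = 0.5 × 6.25 × 0.55² = 0.945 mA, giving V_DS = V_DD − I_D R_D = 3.14 − 0.945 × 8.18 = -4.59 V.
But -4.59 V < V_ov = 0.55 V, so the device is actually in triode.
In triode I_D = k_n[V_ov V_DS − ½ V_DS²] and I_D = (V_DD − V_DS)/R_D. Equating: 25.6 V_DS² − 29.12 V_DS + 3.14 = 0, giving V_DS = 0.121 V (the root below V_ov).
I_D = (3.14 − 0.121) / 8.18 = 0.369 mA.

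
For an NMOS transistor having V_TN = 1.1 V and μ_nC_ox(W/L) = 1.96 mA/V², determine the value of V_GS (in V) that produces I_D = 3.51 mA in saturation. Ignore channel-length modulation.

V_GS = 2.99 V

In saturation I_D = ½ k_n (V_GS − V_TN)², so V_GS − V_TN = √(2 I_D / k_n) = √(2 × 3.51 / 1.96) = 1.89 V.
V_GS = 1.1 + 1.89 = 2.99 V.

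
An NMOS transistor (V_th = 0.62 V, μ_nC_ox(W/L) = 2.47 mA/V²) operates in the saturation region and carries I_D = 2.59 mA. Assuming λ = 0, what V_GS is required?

In saturation I_D = ½ k_n (V_GS − V_th)², so V_GS − V_th = √(2 I_D / k_n) = √(2 × 2.59 / 2.47) = 1.45 V.
V_GS = 0.62 + 1.45 = 2.07 V.

V_GS = 2.07 V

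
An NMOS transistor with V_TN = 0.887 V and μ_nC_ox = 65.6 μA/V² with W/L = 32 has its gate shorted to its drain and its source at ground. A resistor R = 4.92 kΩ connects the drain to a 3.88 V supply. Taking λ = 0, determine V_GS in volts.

V_GS = 1.56 V

With gate tied to drain, V_GS = V_DS ≥ V_GS − V_TN, so the device is in saturation.
k_n = μ_nC_ox · (W/L) = 2.099 mA/V².
KCL at the drain: ½ k_n (V_GS − V_TN)² = (V_DD − V_GS)/R.
Let x = V_GS − 0.887. Then 5.16 x² + x − 2.993 = 0, giving x = 0.671 V (positive root), so V_GS = 1.56 V.
I_D = (V_DD − V_GS)/R = (3.88 − 1.56) / 4.92 = 0.472 mA.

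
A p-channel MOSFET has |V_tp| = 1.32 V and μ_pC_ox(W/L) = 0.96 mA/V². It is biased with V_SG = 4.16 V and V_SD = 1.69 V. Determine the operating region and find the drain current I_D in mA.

Triode; I_D = 3.24 mA

V_ov = V_SG − |V_tp| = 4.16 − 1.32 = 2.84 V.
Since V_SD = 1.69 V < V_ov = 2.84 V, the device is in the triode region.
I_D = k_p [V_ov · V_SD − ½ V_SD²] = 0.96 × [2.84 × 1.69 − 0.5 × 1.69²] = 3.24 mA.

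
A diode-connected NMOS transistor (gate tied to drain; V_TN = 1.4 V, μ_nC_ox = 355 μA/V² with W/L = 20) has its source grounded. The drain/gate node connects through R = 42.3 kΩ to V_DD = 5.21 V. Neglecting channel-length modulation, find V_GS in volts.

With gate tied to drain, V_GS = V_DS ≥ V_GS − V_TN, so the device is in saturation.
k_n = μ_nC_ox · (W/L) = 7.1 mA/V².
KCL at the drain: ½ k_n (V_GS − V_TN)² = (V_DD − V_GS)/R.
Let x = V_GS − 1.4. Then 150 x² + x − 3.81 = 0, giving x = 0.156 V (positive root), so V_GS = 1.56 V.
I_D = (V_DD − V_GS)/R = (5.21 − 1.56) / 42.3 = 0.0864 mA.

V_GS = 1.56 V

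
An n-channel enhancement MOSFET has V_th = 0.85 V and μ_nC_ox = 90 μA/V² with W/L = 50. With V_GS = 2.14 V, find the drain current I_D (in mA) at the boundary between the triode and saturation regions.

I_D = 3.74 mA

At the boundary V_DS = V_ov = V_GS − V_th = 2.14 − 0.85 = 1.29 V.
k_n = μ_nC_ox · (W/L) = 4.5 mA/V².
I_D = ½ k_n V_ov² = 0.5 × 4.5 × 1.29² = 3.74 mA.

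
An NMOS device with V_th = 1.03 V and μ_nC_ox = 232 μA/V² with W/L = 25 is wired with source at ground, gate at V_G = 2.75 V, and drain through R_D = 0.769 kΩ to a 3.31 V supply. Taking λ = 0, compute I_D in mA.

V_GS = V_G = 2.75 V, so V_ov = 2.75 − 1.03 = 1.72 V.
k_n = μ_nC_ox · (W/L) = 5.8 mA/V².
Assume saturation: I_D = ½ k_n V_ov² = 0.5 × 5.8 × 1.72² = 8.58 mA, giving V_DS = V_DD − I_D R_D = 3.31 − 8.58 × 0.769 = -3.29 V.
But -3.29 V < V_ov = 1.72 V, so the device is actually in triode.
In triode I_D = k_n[V_ov V_DS − ½ V_DS²] and I_D = (V_DD − V_DS)/R_D. Equating: 2.23 V_DS² − 8.672 V_DS + 3.31 = 0, giving V_DS = 0.429 V (the root below V_ov).
I_D = (3.31 − 0.429) / 0.769 = 3.75 mA.

I_D = 3.75 mA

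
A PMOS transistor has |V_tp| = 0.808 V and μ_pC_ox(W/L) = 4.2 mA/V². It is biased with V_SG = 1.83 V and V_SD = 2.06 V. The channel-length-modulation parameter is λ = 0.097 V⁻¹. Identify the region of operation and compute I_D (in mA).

Saturation; I_D = 2.63 mA

V_ov = V_SG − |V_tp| = 1.83 − 0.808 = 1.02 V.
Since V_SD = 2.06 V ≥ V_ov = 1.02 V, the device is in saturation.
I_D = ½ k_p V_ov² (1 + λ V_SD) = 0.5 × 4.2 × 1.02² × (1 + 0.097 × 2.06) = 2.63 mA.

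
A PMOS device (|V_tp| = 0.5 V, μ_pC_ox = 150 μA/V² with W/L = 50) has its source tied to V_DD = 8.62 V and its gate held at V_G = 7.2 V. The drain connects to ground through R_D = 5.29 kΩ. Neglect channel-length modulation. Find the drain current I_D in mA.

I_D = 1.58 mA

V_SG = V_DD − V_G = 8.62 − 7.2 = 1.42 V, so V_ov = 1.42 − 0.5 = 0.92 V.
k_p = μ_pC_ox · (W/L) = 7.5 mA/V².
Assume saturation: I_D = ½ k_p V_ov² = 0.5 × 7.5 × 0.92² = 3.17 mA, giving V_SD = V_DD − I_D R_D = 8.62 − 3.17 × 5.29 = -8.17 V.
But -8.17 V < V_ov = 0.92 V, so the device is actually in triode.
In triode I_D = k_p[V_ov V_SD − ½ V_SD²] and I_D = (V_DD − V_SD)/R_D. Equating: 19.8 V_SD² − 37.5 V_SD + 8.62 = 0, giving V_SD = 0.268 V (the root below V_ov).
I_D = (8.62 − 0.268) / 5.29 = 1.58 mA.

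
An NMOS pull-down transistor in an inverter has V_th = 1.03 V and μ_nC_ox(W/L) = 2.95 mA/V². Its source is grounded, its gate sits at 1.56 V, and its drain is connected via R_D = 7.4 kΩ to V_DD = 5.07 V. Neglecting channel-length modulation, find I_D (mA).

I_D = 0.414 mA

V_GS = V_G = 1.56 V, so V_ov = 1.56 − 1.03 = 0.53 V.
Assume saturation: I_D = ½ k_n V_ov² = 0.5 × 2.95 × 0.53² = 0.414 mA, giving V_DS = V_DD − I_D R_D = 5.07 − 0.414 × 7.4 = 2 V.
V_DS = 2 V ≥ V_ov = 0.53 V, confirming saturation.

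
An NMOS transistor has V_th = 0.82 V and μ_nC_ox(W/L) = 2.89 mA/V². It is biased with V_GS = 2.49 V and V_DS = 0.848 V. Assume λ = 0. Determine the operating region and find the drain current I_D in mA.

Triode; I_D = 3.05 mA

V_ov = V_GS − V_th = 2.49 − 0.82 = 1.67 V.
Since V_DS = 0.848 V < V_ov = 1.67 V, the device is in the triode region.
I_D = k_n [V_ov · V_DS − ½ V_DS²] = 2.89 × [1.67 × 0.848 − 0.5 × 0.848²] = 3.05 mA.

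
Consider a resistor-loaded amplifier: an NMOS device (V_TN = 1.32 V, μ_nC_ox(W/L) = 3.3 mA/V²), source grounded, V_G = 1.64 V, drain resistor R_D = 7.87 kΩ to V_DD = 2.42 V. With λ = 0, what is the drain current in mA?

V_GS = V_G = 1.64 V, so V_ov = 1.64 − 1.32 = 0.32 V.
Assume saturation: I_D = ½ k_n V_ov² = 0.5 × 3.3 × 0.32² = 0.169 mA, giving V_DS = V_DD − I_D R_D = 2.42 − 0.169 × 7.87 = 1.09 V.
V_DS = 1.09 V ≥ V_ov = 0.32 V, confirming saturation.

I_D = 0.169 mA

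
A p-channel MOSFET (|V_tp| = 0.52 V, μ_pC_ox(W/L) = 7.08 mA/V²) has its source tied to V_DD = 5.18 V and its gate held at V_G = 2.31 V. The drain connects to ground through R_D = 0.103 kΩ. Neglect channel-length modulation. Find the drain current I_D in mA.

I_D = 19.5 mA

V_SG = V_DD − V_G = 5.18 − 2.31 = 2.87 V, so V_ov = 2.87 − 0.52 = 2.35 V.
Assume saturation: I_D = ½ k_p V_ov² = 0.5 × 7.08 × 2.35² = 19.5 mA, giving V_SD = V_DD − I_D R_D = 5.18 − 19.5 × 0.103 = 3.17 V.
V_SD = 3.17 V ≥ V_ov = 2.35 V, confirming saturation.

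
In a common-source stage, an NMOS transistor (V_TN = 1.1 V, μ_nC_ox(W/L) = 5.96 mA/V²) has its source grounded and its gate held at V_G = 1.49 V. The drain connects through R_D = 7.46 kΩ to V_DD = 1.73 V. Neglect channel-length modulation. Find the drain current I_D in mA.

V_GS = V_G = 1.49 V, so V_ov = 1.49 − 1.1 = 0.39 V.
Assume saturation: I_D = ½ k_n V_ov² = 0.5 × 5.96 × 0.39² = 0.453 mA, giving V_DS = V_DD − I_D R_D = 1.73 − 0.453 × 7.46 = -1.65 V.
But -1.65 V < V_ov = 0.39 V, so the device is actually in triode.
In triode I_D = k_n[V_ov V_DS − ½ V_DS²] and I_D = (V_DD − V_DS)/R_D. Equating: 22.2 V_DS² − 18.34 V_DS + 1.73 = 0, giving V_DS = 0.109 V (the root below V_ov).
I_D = (1.73 − 0.109) / 7.46 = 0.217 mA.

I_D = 0.217 mA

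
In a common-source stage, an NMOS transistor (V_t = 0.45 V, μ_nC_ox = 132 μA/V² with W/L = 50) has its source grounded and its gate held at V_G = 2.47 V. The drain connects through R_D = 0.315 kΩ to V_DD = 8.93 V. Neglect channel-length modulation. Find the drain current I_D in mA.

I_D = 13.5 mA

V_GS = V_G = 2.47 V, so V_ov = 2.47 − 0.45 = 2.02 V.
k_n = μ_nC_ox · (W/L) = 6.6 mA/V².
Assume saturation: I_D = ½ k_n V_ov² = 0.5 × 6.6 × 2.02² = 13.5 mA, giving V_DS = V_DD − I_D R_D = 8.93 − 13.5 × 0.315 = 4.69 V.
V_DS = 4.69 V ≥ V_ov = 2.02 V, confirming saturation.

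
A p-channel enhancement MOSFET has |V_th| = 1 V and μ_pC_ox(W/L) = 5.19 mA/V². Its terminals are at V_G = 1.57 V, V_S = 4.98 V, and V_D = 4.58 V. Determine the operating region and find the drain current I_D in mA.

V_SG = V_S − V_G = 4.98 − 1.57 = 3.41 V; V_SD = V_S − V_D = 4.98 − 4.58 = 0.4 V.
V_ov = V_SG − |V_th| = 3.41 − 1 = 2.41 V.
Since V_SD = 0.4 V < V_ov = 2.41 V, the device is in the triode region.
I_D = k_p [V_ov · V_SD − ½ V_SD²] = 5.19 × [2.41 × 0.4 − 0.5 × 0.4²] = 4.59 mA.

Triode; I_D = 4.59 mA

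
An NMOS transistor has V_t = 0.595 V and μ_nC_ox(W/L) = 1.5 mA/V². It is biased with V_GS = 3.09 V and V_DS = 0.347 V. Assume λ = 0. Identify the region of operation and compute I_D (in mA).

V_ov = V_GS − V_t = 3.09 − 0.595 = 2.5 V.
Since V_DS = 0.347 V < V_ov = 2.5 V, the device is in the triode region.
I_D = k_n [V_ov · V_DS − ½ V_DS²] = 1.5 × [2.5 × 0.347 − 0.5 × 0.347²] = 1.21 mA.

Triode; I_D = 1.21 mA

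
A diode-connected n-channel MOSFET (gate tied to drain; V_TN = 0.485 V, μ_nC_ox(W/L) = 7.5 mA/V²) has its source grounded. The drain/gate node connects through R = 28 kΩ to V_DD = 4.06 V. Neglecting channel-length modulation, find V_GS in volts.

With gate tied to drain, V_GS = V_DS ≥ V_GS − V_TN, so the device is in saturation.
KCL at the drain: ½ k_n (V_GS − V_TN)² = (V_DD − V_GS)/R.
Let x = V_GS − 0.485. Then 105 x² + x − 3.575 = 0, giving x = 0.18 V (positive root), so V_GS = 0.665 V.
I_D = (V_DD − V_GS)/R = (4.06 − 0.665) / 28 = 0.121 mA.

V_GS = 0.665 V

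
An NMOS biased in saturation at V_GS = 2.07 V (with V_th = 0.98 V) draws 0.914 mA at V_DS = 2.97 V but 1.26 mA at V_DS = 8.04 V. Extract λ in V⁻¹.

λ = 0.0959 V⁻¹

With V_GS fixed, I_D ∝ (1 + λ V_DS) in saturation, so I_D2/I_D1 = (1 + λ V_DS2)/(1 + λ V_DS1).
1.26/0.914 = 1.379 = (1 + 8.04 λ)/(1 + 2.97 λ).
Solving: λ (I_D1 V_DS2 − I_D2 V_DS1) = I_D2 − I_D1, so λ = (1.26 − 0.914) / (0.914 × 8.04 − 1.26 × 2.97) = 0.346 / 3.61 = 0.0959 V⁻¹.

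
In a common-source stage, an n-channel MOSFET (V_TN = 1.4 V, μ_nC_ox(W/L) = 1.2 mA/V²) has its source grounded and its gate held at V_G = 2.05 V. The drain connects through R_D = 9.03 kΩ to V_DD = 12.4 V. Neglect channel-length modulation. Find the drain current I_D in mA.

V_GS = V_G = 2.05 V, so V_ov = 2.05 − 1.4 = 0.65 V.
Assume saturation: I_D = ½ k_n V_ov² = 0.5 × 1.2 × 0.65² = 0.253 mA, giving V_DS = V_DD − I_D R_D = 12.4 − 0.253 × 9.03 = 10.1 V.
V_DS = 10.1 V ≥ V_ov = 0.65 V, confirming saturation.

I_D = 0.253 mA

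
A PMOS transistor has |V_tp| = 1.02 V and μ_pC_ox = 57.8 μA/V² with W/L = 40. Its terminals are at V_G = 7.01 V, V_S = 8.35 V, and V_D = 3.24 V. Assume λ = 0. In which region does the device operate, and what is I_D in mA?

V_SG = V_S − V_G = 8.35 − 7.01 = 1.34 V; V_SD = V_S − V_D = 8.35 − 3.24 = 5.11 V.
k_p = μ_pC_ox · (W/L) = 2.312 mA/V².
V_ov = V_SG − |V_tp| = 1.34 − 1.02 = 0.32 V.
Since V_SD = 5.11 V ≥ V_ov = 0.32 V, the device is in saturation.
I_D = ½ k_p V_ov² = 0.5 × 2.312 × 0.32² = 0.118 mA.

Saturation; I_D = 0.118 mA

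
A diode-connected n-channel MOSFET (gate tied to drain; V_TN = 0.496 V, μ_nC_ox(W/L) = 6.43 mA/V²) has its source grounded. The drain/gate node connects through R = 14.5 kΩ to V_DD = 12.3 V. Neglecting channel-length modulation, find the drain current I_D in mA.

With gate tied to drain, V_GS = V_DS ≥ V_GS − V_TN, so the device is in saturation.
KCL at the drain: ½ k_n (V_GS − V_TN)² = (V_DD − V_GS)/R.
Let x = V_GS − 0.496. Then 46.6 x² + x − 11.8 = 0, giving x = 0.493 V (positive root), so V_GS = 0.989 V.
I_D = (V_DD − V_GS)/R = (12.3 − 0.989) / 14.5 = 0.78 mA.

I_D = 0.780 mA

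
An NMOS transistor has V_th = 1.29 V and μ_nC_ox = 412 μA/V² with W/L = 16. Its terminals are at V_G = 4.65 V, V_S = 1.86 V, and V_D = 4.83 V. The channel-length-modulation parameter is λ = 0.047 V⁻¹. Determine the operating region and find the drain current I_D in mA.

Saturation; I_D = 8.45 mA

V_GS = V_G − V_S = 4.65 − 1.86 = 2.79 V; V_DS = V_D − V_S = 4.83 − 1.86 = 2.97 V.
k_n = μ_nC_ox · (W/L) = 6.592 mA/V².
V_ov = V_GS − V_th = 2.79 − 1.29 = 1.5 V.
Since V_DS = 2.97 V ≥ V_ov = 1.5 V, the device is in saturation.
I_D = ½ k_n V_ov² (1 + λ V_DS) = 0.5 × 6.592 × 1.5² × (1 + 0.047 × 2.97) = 8.45 mA.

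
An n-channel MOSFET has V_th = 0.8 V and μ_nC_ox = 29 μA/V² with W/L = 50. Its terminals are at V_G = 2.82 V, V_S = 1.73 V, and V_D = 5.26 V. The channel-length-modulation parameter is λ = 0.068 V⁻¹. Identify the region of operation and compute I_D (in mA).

V_GS = V_G − V_S = 2.82 − 1.73 = 1.09 V; V_DS = V_D − V_S = 5.26 − 1.73 = 3.53 V.
k_n = μ_nC_ox · (W/L) = 1.45 mA/V².
V_ov = V_GS − V_th = 1.09 − 0.8 = 0.29 V.
Since V_DS = 3.53 V ≥ V_ov = 0.29 V, the device is in saturation.
I_D = ½ k_n V_ov² (1 + λ V_DS) = 0.5 × 1.45 × 0.29² × (1 + 0.068 × 3.53) = 0.0756 mA.

Saturation; I_D = 0.0756 mA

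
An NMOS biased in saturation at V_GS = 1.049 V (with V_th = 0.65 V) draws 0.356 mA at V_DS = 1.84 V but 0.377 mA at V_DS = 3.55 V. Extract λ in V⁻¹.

With V_GS fixed, I_D ∝ (1 + λ V_DS) in saturation, so I_D2/I_D1 = (1 + λ V_DS2)/(1 + λ V_DS1).
0.377/0.356 = 1.059 = (1 + 3.55 λ)/(1 + 1.84 λ).
Solving: λ (I_D1 V_DS2 − I_D2 V_DS1) = I_D2 − I_D1, so λ = (0.377 − 0.356) / (0.356 × 3.55 − 0.377 × 1.84) = 0.021 / 0.57 = 0.0368 V⁻¹.

λ = 0.0368 V⁻¹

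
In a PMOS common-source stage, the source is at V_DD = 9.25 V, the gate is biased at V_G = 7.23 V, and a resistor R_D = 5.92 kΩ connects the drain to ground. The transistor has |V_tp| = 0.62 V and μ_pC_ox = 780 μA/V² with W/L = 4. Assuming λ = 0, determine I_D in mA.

V_SG = V_DD − V_G = 9.25 − 7.23 = 2.02 V, so V_ov = 2.02 − 0.62 = 1.4 V.
k_p = μ_pC_ox · (W/L) = 3.12 mA/V².
Assume saturation: I_D = ½ k_p V_ov² = 0.5 × 3.12 × 1.4² = 3.06 mA, giving V_SD = V_DD − I_D R_D = 9.25 − 3.06 × 5.92 = -8.85 V.
But -8.85 V < V_ov = 1.4 V, so the device is actually in triode.
In triode I_D = k_p[V_ov V_SD − ½ V_SD²] and I_D = (V_DD − V_SD)/R_D. Equating: 9.24 V_SD² − 26.86 V_SD + 9.25 = 0, giving V_SD = 0.399 V (the root below V_ov).
I_D = (9.25 − 0.399) / 5.92 = 1.5 mA.

I_D = 1.50 mA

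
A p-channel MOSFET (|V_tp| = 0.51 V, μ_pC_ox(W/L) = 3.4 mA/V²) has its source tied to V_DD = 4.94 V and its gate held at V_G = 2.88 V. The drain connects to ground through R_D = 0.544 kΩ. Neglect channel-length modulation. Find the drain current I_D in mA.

I_D = 4.08 mA

V_SG = V_DD − V_G = 4.94 − 2.88 = 2.06 V, so V_ov = 2.06 − 0.51 = 1.55 V.
Assume saturation: I_D = ½ k_p V_ov² = 0.5 × 3.4 × 1.55² = 4.08 mA, giving V_SD = V_DD − I_D R_D = 4.94 − 4.08 × 0.544 = 2.72 V.
V_SD = 2.72 V ≥ V_ov = 1.55 V, confirming saturation.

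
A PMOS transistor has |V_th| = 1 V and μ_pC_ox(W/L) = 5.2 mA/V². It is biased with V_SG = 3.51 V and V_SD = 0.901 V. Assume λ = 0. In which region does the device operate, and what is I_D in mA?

V_ov = V_SG − |V_th| = 3.51 − 1 = 2.51 V.
Since V_SD = 0.901 V < V_ov = 2.51 V, the device is in the triode region.
I_D = k_p [V_ov · V_SD − ½ V_SD²] = 5.2 × [2.51 × 0.901 − 0.5 × 0.901²] = 9.65 mA.

Triode; I_D = 9.65 mA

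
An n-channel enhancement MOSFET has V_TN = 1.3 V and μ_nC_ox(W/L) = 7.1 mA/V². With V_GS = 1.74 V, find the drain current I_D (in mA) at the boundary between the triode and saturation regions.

At the boundary V_DS = V_ov = V_GS − V_TN = 1.74 − 1.3 = 0.44 V.
I_D = ½ k_n V_ov² = 0.5 × 7.1 × 0.44² = 0.687 mA.

I_D = 0.687 mA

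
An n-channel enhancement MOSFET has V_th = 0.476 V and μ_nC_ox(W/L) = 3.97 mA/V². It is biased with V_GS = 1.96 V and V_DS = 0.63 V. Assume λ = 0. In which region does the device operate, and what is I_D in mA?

Triode; I_D = 2.92 mA

V_ov = V_GS − V_th = 1.96 − 0.476 = 1.48 V.
Since V_DS = 0.63 V < V_ov = 1.48 V, the device is in the triode region.
I_D = k_n [V_ov · V_DS − ½ V_DS²] = 3.97 × [1.48 × 0.63 − 0.5 × 0.63²] = 2.92 mA.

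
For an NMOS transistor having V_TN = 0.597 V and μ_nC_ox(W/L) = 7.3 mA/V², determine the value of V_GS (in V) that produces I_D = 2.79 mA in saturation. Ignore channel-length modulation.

In saturation I_D = ½ k_n (V_GS − V_TN)², so V_GS − V_TN = √(2 I_D / k_n) = √(2 × 2.79 / 7.3) = 0.874 V.
V_GS = 0.597 + 0.874 = 1.47 V.

V_GS = 1.47 V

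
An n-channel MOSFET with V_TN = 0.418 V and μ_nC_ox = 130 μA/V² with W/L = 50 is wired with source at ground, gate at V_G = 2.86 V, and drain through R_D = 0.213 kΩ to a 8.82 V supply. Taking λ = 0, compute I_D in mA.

I_D = 19.4 mA

V_GS = V_G = 2.86 V, so V_ov = 2.86 − 0.418 = 2.44 V.
k_n = μ_nC_ox · (W/L) = 6.5 mA/V².
Assume saturation: I_D = ½ k_n V_ov² = 0.5 × 6.5 × 2.44² = 19.4 mA, giving V_DS = V_DD − I_D R_D = 8.82 − 19.4 × 0.213 = 4.69 V.
V_DS = 4.69 V ≥ V_ov = 2.44 V, confirming saturation.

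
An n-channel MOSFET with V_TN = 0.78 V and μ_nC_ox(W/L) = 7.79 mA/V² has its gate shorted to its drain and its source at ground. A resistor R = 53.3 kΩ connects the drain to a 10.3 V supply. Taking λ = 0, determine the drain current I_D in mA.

With gate tied to drain, V_GS = V_DS ≥ V_GS − V_TN, so the device is in saturation.
KCL at the drain: ½ k_n (V_GS − V_TN)² = (V_DD − V_GS)/R.
Let x = V_GS − 0.78. Then 208 x² + x − 9.52 = 0, giving x = 0.212 V (positive root), so V_GS = 0.992 V.
I_D = (V_DD − V_GS)/R = (10.3 − 0.992) / 53.3 = 0.175 mA.

I_D = 0.175 mA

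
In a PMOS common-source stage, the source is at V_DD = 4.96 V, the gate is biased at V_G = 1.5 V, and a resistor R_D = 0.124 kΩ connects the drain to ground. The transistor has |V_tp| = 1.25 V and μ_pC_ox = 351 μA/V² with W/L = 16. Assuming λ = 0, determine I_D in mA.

V_SG = V_DD − V_G = 4.96 − 1.5 = 3.46 V, so V_ov = 3.46 − 1.25 = 2.21 V.
k_p = μ_pC_ox · (W/L) = 5.616 mA/V².
Assume saturation: I_D = ½ k_p V_ov² = 0.5 × 5.616 × 2.21² = 13.7 mA, giving V_SD = V_DD − I_D R_D = 4.96 − 13.7 × 0.124 = 3.26 V.
V_SD = 3.26 V ≥ V_ov = 2.21 V, confirming saturation.

I_D = 13.7 mA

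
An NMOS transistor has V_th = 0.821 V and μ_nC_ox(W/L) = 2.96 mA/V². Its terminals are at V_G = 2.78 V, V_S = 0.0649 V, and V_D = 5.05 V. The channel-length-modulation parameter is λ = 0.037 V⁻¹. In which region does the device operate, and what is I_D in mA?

Saturation; I_D = 6.29 mA

V_GS = V_G − V_S = 2.78 − 0.0649 = 2.72 V; V_DS = V_D − V_S = 5.05 − 0.0649 = 4.99 V.
V_ov = V_GS − V_th = 2.72 − 0.821 = 1.89 V.
Since V_DS = 4.99 V ≥ V_ov = 1.89 V, the device is in saturation.
I_D = ½ k_n V_ov² (1 + λ V_DS) = 0.5 × 2.96 × 1.89² × (1 + 0.037 × 4.99) = 6.29 mA.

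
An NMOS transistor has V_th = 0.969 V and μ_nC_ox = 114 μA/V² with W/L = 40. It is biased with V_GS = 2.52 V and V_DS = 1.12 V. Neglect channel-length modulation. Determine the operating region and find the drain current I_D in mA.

Triode; I_D = 5.06 mA

k_n = μ_nC_ox · (W/L) = 4.56 mA/V².
V_ov = V_GS − V_th = 2.52 − 0.969 = 1.55 V.
Since V_DS = 1.12 V < V_ov = 1.55 V, the device is in the triode region.
I_D = k_n [V_ov · V_DS − ½ V_DS²] = 4.56 × [1.55 × 1.12 − 0.5 × 1.12²] = 5.06 mA.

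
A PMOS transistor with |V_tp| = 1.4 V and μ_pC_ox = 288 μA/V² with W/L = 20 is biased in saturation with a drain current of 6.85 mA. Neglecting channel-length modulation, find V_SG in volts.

V_SG = 2.94 V

k_p = μ_pC_ox · (W/L) = 5.76 mA/V².
In saturation I_D = ½ k_p (V_SG − |V_tp|)², so V_SG − |V_tp| = √(2 I_D / k_p) = √(2 × 6.85 / 5.76) = 1.54 V.
V_SG = 1.4 + 1.54 = 2.94 V.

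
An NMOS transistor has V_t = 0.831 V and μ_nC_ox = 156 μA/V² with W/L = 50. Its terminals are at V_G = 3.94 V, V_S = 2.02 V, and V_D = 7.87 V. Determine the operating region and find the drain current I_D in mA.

V_GS = V_G − V_S = 3.94 − 2.02 = 1.92 V; V_DS = V_D − V_S = 7.87 − 2.02 = 5.85 V.
k_n = μ_nC_ox · (W/L) = 7.8 mA/V².
V_ov = V_GS − V_t = 1.92 − 0.831 = 1.09 V.
Since V_DS = 5.85 V ≥ V_ov = 1.09 V, the device is in saturation.
I_D = ½ k_n V_ov² = 0.5 × 7.8 × 1.09² = 4.63 mA.

Saturation; I_D = 4.63 mA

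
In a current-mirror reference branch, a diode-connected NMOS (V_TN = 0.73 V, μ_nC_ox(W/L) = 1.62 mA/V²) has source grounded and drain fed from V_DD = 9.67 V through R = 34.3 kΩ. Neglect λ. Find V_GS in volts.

With gate tied to drain, V_GS = V_DS ≥ V_GS − V_TN, so the device is in saturation.
KCL at the drain: ½ k_n (V_GS − V_TN)² = (V_DD − V_GS)/R.
Let x = V_GS − 0.73. Then 27.8 x² + x − 8.94 = 0, giving x = 0.55 V (positive root), so V_GS = 1.28 V.
I_D = (V_DD − V_GS)/R = (9.67 − 1.28) / 34.3 = 0.245 mA.

V_GS = 1.28 V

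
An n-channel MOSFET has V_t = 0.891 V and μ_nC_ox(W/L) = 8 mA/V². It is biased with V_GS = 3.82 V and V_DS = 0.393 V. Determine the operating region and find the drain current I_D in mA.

V_ov = V_GS − V_t = 3.82 − 0.891 = 2.93 V.
Since V_DS = 0.393 V < V_ov = 2.93 V, the device is in the triode region.
I_D = k_n [V_ov · V_DS − ½ V_DS²] = 8 × [2.93 × 0.393 − 0.5 × 0.393²] = 8.59 mA.

Triode; I_D = 8.59 mA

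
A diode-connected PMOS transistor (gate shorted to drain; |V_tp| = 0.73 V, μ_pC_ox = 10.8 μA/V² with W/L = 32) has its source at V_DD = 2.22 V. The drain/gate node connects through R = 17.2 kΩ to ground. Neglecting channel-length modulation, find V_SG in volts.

With gate tied to drain, V_SG = V_SD ≥ V_SG − |V_tp|, so the device is in saturation.
k_p = μ_pC_ox · (W/L) = 0.3456 mA/V².
KCL at the drain: ½ k_p (V_SG − |V_tp|)² = (V_DD − V_SG)/R.
Let x = V_SG − 0.73. Then 2.97 x² + x − 1.49 = 0, giving x = 0.56 V (positive root), so V_SG = 1.29 V.
I_D = (V_DD − V_SG)/R = (2.22 − 1.29) / 17.2 = 0.0541 mA.

V_SG = 1.29 V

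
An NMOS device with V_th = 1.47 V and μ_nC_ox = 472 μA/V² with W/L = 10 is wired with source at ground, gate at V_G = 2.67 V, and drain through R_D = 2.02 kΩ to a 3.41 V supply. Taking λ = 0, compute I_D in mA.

V_GS = V_G = 2.67 V, so V_ov = 2.67 − 1.47 = 1.2 V.
k_n = μ_nC_ox · (W/L) = 4.72 mA/V².
Assume saturation: I_D = ½ k_n V_ov² = 0.5 × 4.72 × 1.2² = 3.4 mA, giving V_DS = V_DD − I_D R_D = 3.41 − 3.4 × 2.02 = -3.45 V.
But -3.45 V < V_ov = 1.2 V, so the device is actually in triode.
In triode I_D = k_n[V_ov V_DS − ½ V_DS²] and I_D = (V_DD − V_DS)/R_D. Equating: 4.77 V_DS² − 12.44 V_DS + 3.41 = 0, giving V_DS = 0.311 V (the root below V_ov).
I_D = (3.41 − 0.311) / 2.02 = 1.53 mA.

I_D = 1.53 mA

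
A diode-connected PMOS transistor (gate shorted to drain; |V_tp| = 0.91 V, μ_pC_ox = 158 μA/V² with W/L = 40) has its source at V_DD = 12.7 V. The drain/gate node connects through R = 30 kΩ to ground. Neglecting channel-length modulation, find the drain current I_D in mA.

I_D = 0.381 mA

With gate tied to drain, V_SG = V_SD ≥ V_SG − |V_tp|, so the device is in saturation.
k_p = μ_pC_ox · (W/L) = 6.32 mA/V².
KCL at the drain: ½ k_p (V_SG − |V_tp|)² = (V_DD − V_SG)/R.
Let x = V_SG − 0.91. Then 94.8 x² + x − 11.79 = 0, giving x = 0.347 V (positive root), so V_SG = 1.26 V.
I_D = (V_DD − V_SG)/R = (12.7 − 1.26) / 30 = 0.381 mA.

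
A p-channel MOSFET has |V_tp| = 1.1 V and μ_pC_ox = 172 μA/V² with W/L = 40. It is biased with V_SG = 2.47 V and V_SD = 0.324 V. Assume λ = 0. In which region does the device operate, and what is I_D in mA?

Triode; I_D = 2.69 mA

k_p = μ_pC_ox · (W/L) = 6.88 mA/V².
V_ov = V_SG − |V_tp| = 2.47 − 1.1 = 1.37 V.
Since V_SD = 0.324 V < V_ov = 1.37 V, the device is in the triode region.
I_D = k_p [V_ov · V_SD − ½ V_SD²] = 6.88 × [1.37 × 0.324 − 0.5 × 0.324²] = 2.69 mA.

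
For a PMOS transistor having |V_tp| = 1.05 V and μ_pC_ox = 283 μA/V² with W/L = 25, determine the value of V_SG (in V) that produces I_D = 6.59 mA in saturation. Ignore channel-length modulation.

k_p = μ_pC_ox · (W/L) = 7.075 mA/V².
In saturation I_D = ½ k_p (V_SG − |V_tp|)², so V_SG − |V_tp| = √(2 I_D / k_p) = √(2 × 6.59 / 7.075) = 1.36 V.
V_SG = 1.05 + 1.36 = 2.41 V.

V_SG = 2.41 V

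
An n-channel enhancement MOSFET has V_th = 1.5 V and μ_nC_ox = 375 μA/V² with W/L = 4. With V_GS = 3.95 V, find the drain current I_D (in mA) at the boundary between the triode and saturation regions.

I_D = 4.50 mA

At the boundary V_DS = V_ov = V_GS − V_th = 3.95 − 1.5 = 2.45 V.
k_n = μ_nC_ox · (W/L) = 1.5 mA/V².
I_D = ½ k_n V_ov² = 0.5 × 1.5 × 2.45² = 4.5 mA.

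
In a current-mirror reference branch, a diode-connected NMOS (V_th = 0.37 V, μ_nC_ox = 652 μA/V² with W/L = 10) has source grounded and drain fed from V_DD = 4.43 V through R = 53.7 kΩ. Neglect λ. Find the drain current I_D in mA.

I_D = 0.0728 mA

With gate tied to drain, V_GS = V_DS ≥ V_GS − V_th, so the device is in saturation.
k_n = μ_nC_ox · (W/L) = 6.52 mA/V².
KCL at the drain: ½ k_n (V_GS − V_th)² = (V_DD − V_GS)/R.
Let x = V_GS − 0.37. Then 175 x² + x − 4.06 = 0, giving x = 0.149 V (positive root), so V_GS = 0.519 V.
I_D = (V_DD − V_GS)/R = (4.43 − 0.519) / 53.7 = 0.0728 mA.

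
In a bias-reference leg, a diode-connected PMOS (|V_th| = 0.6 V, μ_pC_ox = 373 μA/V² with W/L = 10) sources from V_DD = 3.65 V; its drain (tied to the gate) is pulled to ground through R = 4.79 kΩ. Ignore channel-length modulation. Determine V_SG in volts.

With gate tied to drain, V_SG = V_SD ≥ V_SG − |V_th|, so the device is in saturation.
k_p = μ_pC_ox · (W/L) = 3.73 mA/V².
KCL at the drain: ½ k_p (V_SG − |V_th|)² = (V_DD − V_SG)/R.
Let x = V_SG − 0.6. Then 8.93 x² + x − 3.05 = 0, giving x = 0.531 V (positive root), so V_SG = 1.13 V.
I_D = (V_DD − V_SG)/R = (3.65 − 1.13) / 4.79 = 0.526 mA.

V_SG = 1.13 V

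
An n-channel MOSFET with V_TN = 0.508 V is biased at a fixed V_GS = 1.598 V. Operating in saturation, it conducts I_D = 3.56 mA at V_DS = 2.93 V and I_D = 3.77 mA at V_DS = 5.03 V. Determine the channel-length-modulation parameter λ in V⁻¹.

λ = 0.0306 V⁻¹

With V_GS fixed, I_D ∝ (1 + λ V_DS) in saturation, so I_D2/I_D1 = (1 + λ V_DS2)/(1 + λ V_DS1).
3.77/3.56 = 1.059 = (1 + 5.03 λ)/(1 + 2.93 λ).
Solving: λ (I_D1 V_DS2 − I_D2 V_DS1) = I_D2 − I_D1, so λ = (3.77 − 3.56) / (3.56 × 5.03 − 3.77 × 2.93) = 0.21 / 6.86 = 0.0306 V⁻¹.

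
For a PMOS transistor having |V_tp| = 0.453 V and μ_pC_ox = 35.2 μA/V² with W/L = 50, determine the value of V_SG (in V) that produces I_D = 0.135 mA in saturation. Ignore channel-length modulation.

V_SG = 0.845 V

k_p = μ_pC_ox · (W/L) = 1.76 mA/V².
In saturation I_D = ½ k_p (V_SG − |V_tp|)², so V_SG − |V_tp| = √(2 I_D / k_p) = √(2 × 0.135 / 1.76) = 0.392 V.
V_SG = 0.453 + 0.392 = 0.845 V.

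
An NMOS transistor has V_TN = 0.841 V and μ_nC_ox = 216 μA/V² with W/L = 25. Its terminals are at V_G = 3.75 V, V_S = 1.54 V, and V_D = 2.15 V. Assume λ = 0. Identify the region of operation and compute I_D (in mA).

Triode; I_D = 3.50 mA

V_GS = V_G − V_S = 3.75 − 1.54 = 2.21 V; V_DS = V_D − V_S = 2.15 − 1.54 = 0.61 V.
k_n = μ_nC_ox · (W/L) = 5.4 mA/V².
V_ov = V_GS − V_TN = 2.21 − 0.841 = 1.37 V.
Since V_DS = 0.61 V < V_ov = 1.37 V, the device is in the triode region.
I_D = k_n [V_ov · V_DS − ½ V_DS²] = 5.4 × [1.37 × 0.61 − 0.5 × 0.61²] = 3.5 mA.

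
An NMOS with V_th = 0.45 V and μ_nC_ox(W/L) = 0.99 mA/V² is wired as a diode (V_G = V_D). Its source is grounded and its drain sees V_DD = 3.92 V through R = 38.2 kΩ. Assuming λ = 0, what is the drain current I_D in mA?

I_D = 0.0803 mA

With gate tied to drain, V_GS = V_DS ≥ V_GS − V_th, so the device is in saturation.
KCL at the drain: ½ k_n (V_GS − V_th)² = (V_DD − V_GS)/R.
Let x = V_GS − 0.45. Then 18.9 x² + x − 3.47 = 0, giving x = 0.403 V (positive root), so V_GS = 0.853 V.
I_D = (V_DD − V_GS)/R = (3.92 − 0.853) / 38.2 = 0.0803 mA.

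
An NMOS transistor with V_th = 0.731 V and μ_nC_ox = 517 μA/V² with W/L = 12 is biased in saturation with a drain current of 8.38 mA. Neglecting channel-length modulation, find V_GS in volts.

V_GS = 2.37 V

k_n = μ_nC_ox · (W/L) = 6.204 mA/V².
In saturation I_D = ½ k_n (V_GS − V_th)², so V_GS − V_th = √(2 I_D / k_n) = √(2 × 8.38 / 6.204) = 1.64 V.
V_GS = 0.731 + 1.64 = 2.37 V.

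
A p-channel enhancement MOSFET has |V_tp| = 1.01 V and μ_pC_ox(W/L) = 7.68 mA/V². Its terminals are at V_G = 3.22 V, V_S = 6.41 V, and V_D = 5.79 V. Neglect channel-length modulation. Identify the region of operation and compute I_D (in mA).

Triode; I_D = 8.90 mA

V_SG = V_S − V_G = 6.41 − 3.22 = 3.19 V; V_SD = V_S − V_D = 6.41 − 5.79 = 0.62 V.
V_ov = V_SG − |V_tp| = 3.19 − 1.01 = 2.18 V.
Since V_SD = 0.62 V < V_ov = 2.18 V, the device is in the triode region.
I_D = k_p [V_ov · V_SD − ½ V_SD²] = 7.68 × [2.18 × 0.62 − 0.5 × 0.62²] = 8.9 mA.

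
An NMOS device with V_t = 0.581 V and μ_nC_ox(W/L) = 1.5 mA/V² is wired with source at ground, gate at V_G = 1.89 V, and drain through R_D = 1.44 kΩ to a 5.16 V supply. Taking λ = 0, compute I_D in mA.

V_GS = V_G = 1.89 V, so V_ov = 1.89 − 0.581 = 1.31 V.
Assume saturation: I_D = ½ k_n V_ov² = 0.5 × 1.5 × 1.31² = 1.29 mA, giving V_DS = V_DD − I_D R_D = 5.16 − 1.29 × 1.44 = 3.31 V.
V_DS = 3.31 V ≥ V_ov = 1.31 V, confirming saturation.

I_D = 1.29 mA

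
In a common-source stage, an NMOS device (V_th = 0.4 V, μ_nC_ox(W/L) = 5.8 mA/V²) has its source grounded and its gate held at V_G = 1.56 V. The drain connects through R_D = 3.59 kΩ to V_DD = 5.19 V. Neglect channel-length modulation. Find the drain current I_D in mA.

I_D = 1.38 mA

V_GS = V_G = 1.56 V, so V_ov = 1.56 − 0.4 = 1.16 V.
Assume saturation: I_D = ½ k_n V_ov² = 0.5 × 5.8 × 1.16² = 3.9 mA, giving V_DS = V_DD − I_D R_D = 5.19 − 3.9 × 3.59 = -8.82 V.
But -8.82 V < V_ov = 1.16 V, so the device is actually in triode.
In triode I_D = k_n[V_ov V_DS − ½ V_DS²] and I_D = (V_DD − V_DS)/R_D. Equating: 10.4 V_DS² − 25.15 V_DS + 5.19 = 0, giving V_DS = 0.228 V (the root below V_ov).
I_D = (5.19 − 0.228) / 3.59 = 1.38 mA.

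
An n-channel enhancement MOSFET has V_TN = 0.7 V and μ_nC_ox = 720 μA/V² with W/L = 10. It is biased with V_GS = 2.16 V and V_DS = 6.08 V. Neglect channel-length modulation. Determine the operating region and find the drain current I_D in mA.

Saturation; I_D = 7.67 mA

k_n = μ_nC_ox · (W/L) = 7.2 mA/V².
V_ov = V_GS − V_TN = 2.16 − 0.7 = 1.46 V.
Since V_DS = 6.08 V ≥ V_ov = 1.46 V, the device is in saturation.
I_D = ½ k_n V_ov² = 0.5 × 7.2 × 1.46² = 7.67 mA.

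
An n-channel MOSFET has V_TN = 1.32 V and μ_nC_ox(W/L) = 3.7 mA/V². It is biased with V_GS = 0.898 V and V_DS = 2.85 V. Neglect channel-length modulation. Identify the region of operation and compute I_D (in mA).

V_GS = 0.898 V < V_TN = 1.32 V, so the transistor is in cutoff.

Cutoff; I_D = 0 mA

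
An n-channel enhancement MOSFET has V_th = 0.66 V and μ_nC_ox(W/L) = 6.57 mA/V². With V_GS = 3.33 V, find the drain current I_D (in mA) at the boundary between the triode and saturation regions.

At the boundary V_DS = V_ov = V_GS − V_th = 3.33 − 0.66 = 2.67 V.
I_D = ½ k_n V_ov² = 0.5 × 6.57 × 2.67² = 23.4 mA.

I_D = 23.4 mA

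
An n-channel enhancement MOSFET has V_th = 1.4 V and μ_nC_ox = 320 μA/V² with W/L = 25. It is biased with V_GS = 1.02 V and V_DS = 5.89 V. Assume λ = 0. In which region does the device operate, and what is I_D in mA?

V_GS = 1.02 V < V_th = 1.4 V, so the transistor is in cutoff.

Cutoff; I_D = 0 mA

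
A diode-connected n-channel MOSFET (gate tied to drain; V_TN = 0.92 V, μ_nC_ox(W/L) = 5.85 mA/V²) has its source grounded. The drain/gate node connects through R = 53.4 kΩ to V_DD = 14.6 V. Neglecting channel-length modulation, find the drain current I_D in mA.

With gate tied to drain, V_GS = V_DS ≥ V_GS − V_TN, so the device is in saturation.
KCL at the drain: ½ k_n (V_GS − V_TN)² = (V_DD − V_GS)/R.
Let x = V_GS − 0.92. Then 156 x² + x − 13.68 = 0, giving x = 0.293 V (positive root), so V_GS = 1.21 V.
I_D = (V_DD − V_GS)/R = (14.6 − 1.21) / 53.4 = 0.251 mA.

I_D = 0.251 mA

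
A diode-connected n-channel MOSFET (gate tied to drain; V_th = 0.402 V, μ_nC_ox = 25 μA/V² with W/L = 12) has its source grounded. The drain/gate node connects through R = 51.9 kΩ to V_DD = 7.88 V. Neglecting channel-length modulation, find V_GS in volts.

V_GS = 1.32 V

With gate tied to drain, V_GS = V_DS ≥ V_GS − V_th, so the device is in saturation.
k_n = μ_nC_ox · (W/L) = 0.3 mA/V².
KCL at the drain: ½ k_n (V_GS − V_th)² = (V_DD − V_GS)/R.
Let x = V_GS − 0.402. Then 7.78 x² + x − 7.478 = 0, giving x = 0.918 V (positive root), so V_GS = 1.32 V.
I_D = (V_DD − V_GS)/R = (7.88 − 1.32) / 51.9 = 0.126 mA.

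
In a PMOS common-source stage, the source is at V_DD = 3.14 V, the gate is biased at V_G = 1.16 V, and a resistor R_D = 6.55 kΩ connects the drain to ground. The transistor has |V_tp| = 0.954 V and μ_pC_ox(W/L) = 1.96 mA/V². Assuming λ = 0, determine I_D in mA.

I_D = 0.441 mA

V_SG = V_DD − V_G = 3.14 − 1.16 = 1.98 V, so V_ov = 1.98 − 0.954 = 1.03 V.
Assume saturation: I_D = ½ k_p V_ov² = 0.5 × 1.96 × 1.03² = 1.03 mA, giving V_SD = V_DD − I_D R_D = 3.14 − 1.03 × 6.55 = -3.62 V.
But -3.62 V < V_ov = 1.03 V, so the device is actually in triode.
In triode I_D = k_p[V_ov V_SD − ½ V_SD²] and I_D = (V_DD − V_SD)/R_D. Equating: 6.42 V_SD² − 14.17 V_SD + 3.14 = 0, giving V_SD = 0.25 V (the root below V_ov).
I_D = (3.14 − 0.25) / 6.55 = 0.441 mA.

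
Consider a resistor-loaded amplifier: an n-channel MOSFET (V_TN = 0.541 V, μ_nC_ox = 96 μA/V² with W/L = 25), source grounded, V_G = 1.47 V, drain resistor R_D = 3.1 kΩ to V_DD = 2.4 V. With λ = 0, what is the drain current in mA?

V_GS = V_G = 1.47 V, so V_ov = 1.47 − 0.541 = 0.929 V.
k_n = μ_nC_ox · (W/L) = 2.4 mA/V².
Assume saturation: I_D = ½ k_n V_ov² = 0.5 × 2.4 × 0.929² = 1.04 mA, giving V_DS = V_DD − I_D R_D = 2.4 − 1.04 × 3.1 = -0.811 V.
But -0.811 V < V_ov = 0.929 V, so the device is actually in triode.
In triode I_D = k_n[V_ov V_DS − ½ V_DS²] and I_D = (V_DD − V_DS)/R_D. Equating: 3.72 V_DS² − 7.912 V_DS + 2.4 = 0, giving V_DS = 0.367 V (the root below V_ov).
I_D = (2.4 − 0.367) / 3.1 = 0.656 mA.

I_D = 0.656 mA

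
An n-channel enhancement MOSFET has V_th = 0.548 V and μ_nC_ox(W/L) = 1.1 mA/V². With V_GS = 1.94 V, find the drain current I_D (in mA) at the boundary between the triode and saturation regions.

At the boundary V_DS = V_ov = V_GS − V_th = 1.94 − 0.548 = 1.39 V.
I_D = ½ k_n V_ov² = 0.5 × 1.1 × 1.39² = 1.07 mA.

I_D = 1.07 mA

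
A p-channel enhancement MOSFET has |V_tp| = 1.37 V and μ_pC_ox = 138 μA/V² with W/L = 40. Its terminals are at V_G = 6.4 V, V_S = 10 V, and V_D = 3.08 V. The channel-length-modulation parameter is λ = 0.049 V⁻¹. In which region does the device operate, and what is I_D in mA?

V_SG = V_S − V_G = 10 − 6.4 = 3.6 V; V_SD = V_S − V_D = 10 − 3.08 = 6.92 V.
k_p = μ_pC_ox · (W/L) = 5.52 mA/V².
V_ov = V_SG − |V_tp| = 3.6 − 1.37 = 2.23 V.
Since V_SD = 6.92 V ≥ V_ov = 2.23 V, the device is in saturation.
I_D = ½ k_p V_ov² (1 + λ V_SD) = 0.5 × 5.52 × 2.23² × (1 + 0.049 × 6.92) = 18.4 mA.

Saturation; I_D = 18.4 mA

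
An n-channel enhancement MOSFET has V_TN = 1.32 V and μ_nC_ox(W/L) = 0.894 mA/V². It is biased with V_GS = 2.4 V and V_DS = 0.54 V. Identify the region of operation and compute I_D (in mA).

V_ov = V_GS − V_TN = 2.4 − 1.32 = 1.08 V.
Since V_DS = 0.54 V < V_ov = 1.08 V, the device is in the triode region.
I_D = k_n [V_ov · V_DS − ½ V_DS²] = 0.894 × [1.08 × 0.54 − 0.5 × 0.54²] = 0.391 mA.

Triode; I_D = 0.391 mA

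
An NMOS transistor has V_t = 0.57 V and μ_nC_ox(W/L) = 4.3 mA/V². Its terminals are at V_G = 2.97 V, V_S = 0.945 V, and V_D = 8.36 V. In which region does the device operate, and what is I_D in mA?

Saturation; I_D = 4.55 mA

V_GS = V_G − V_S = 2.97 − 0.945 = 2.03 V; V_DS = V_D − V_S = 8.36 − 0.945 = 7.41 V.
V_ov = V_GS − V_t = 2.03 − 0.57 = 1.46 V.
Since V_DS = 7.41 V ≥ V_ov = 1.46 V, the device is in saturation.
I_D = ½ k_n V_ov² = 0.5 × 4.3 × 1.46² = 4.55 mA.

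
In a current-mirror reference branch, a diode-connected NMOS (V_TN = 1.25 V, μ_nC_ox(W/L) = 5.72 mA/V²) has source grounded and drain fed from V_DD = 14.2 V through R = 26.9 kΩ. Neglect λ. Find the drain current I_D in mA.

With gate tied to drain, V_GS = V_DS ≥ V_GS − V_TN, so the device is in saturation.
KCL at the drain: ½ k_n (V_GS − V_TN)² = (V_DD − V_GS)/R.
Let x = V_GS − 1.25. Then 76.9 x² + x − 12.95 = 0, giving x = 0.404 V (positive root), so V_GS = 1.65 V.
I_D = (V_DD − V_GS)/R = (14.2 − 1.65) / 26.9 = 0.466 mA.

I_D = 0.466 mA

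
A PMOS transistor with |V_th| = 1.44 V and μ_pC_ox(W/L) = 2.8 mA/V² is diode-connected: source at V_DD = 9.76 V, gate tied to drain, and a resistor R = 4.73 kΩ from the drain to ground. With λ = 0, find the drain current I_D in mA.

I_D = 1.54 mA

With gate tied to drain, V_SG = V_SD ≥ V_SG − |V_th|, so the device is in saturation.
KCL at the drain: ½ k_p (V_SG − |V_th|)² = (V_DD − V_SG)/R.
Let x = V_SG − 1.44. Then 6.62 x² + x − 8.32 = 0, giving x = 1.05 V (positive root), so V_SG = 2.49 V.
I_D = (V_DD − V_SG)/R = (9.76 − 2.49) / 4.73 = 1.54 mA.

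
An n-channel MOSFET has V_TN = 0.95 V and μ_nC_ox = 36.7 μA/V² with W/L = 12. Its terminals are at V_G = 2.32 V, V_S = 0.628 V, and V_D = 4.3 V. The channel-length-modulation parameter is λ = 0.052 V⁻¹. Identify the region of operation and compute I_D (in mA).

V_GS = V_G − V_S = 2.32 − 0.628 = 1.69 V; V_DS = V_D − V_S = 4.3 − 0.628 = 3.67 V.
k_n = μ_nC_ox · (W/L) = 0.4404 mA/V².
V_ov = V_GS − V_TN = 1.69 − 0.95 = 0.742 V.
Since V_DS = 3.67 V ≥ V_ov = 0.742 V, the device is in saturation.
I_D = ½ k_n V_ov² (1 + λ V_DS) = 0.5 × 0.4404 × 0.742² × (1 + 0.052 × 3.67) = 0.144 mA.

Saturation; I_D = 0.144 mA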